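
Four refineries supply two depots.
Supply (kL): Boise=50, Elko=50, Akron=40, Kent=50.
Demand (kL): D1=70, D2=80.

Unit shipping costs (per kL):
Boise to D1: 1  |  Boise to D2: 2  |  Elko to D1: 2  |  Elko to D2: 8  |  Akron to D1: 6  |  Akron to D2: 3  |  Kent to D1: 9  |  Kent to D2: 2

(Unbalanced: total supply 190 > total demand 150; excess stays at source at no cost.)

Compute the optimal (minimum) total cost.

One minimum-cost allocation:
  Boise→D1: 20 × 1 = 20
  Boise→D2: 30 × 2 = 60
  Elko→D1: 50 × 2 = 100
  Kent→D2: 50 × 2 = 100
Total = 20 + 60 + 100 + 100 = 280.

280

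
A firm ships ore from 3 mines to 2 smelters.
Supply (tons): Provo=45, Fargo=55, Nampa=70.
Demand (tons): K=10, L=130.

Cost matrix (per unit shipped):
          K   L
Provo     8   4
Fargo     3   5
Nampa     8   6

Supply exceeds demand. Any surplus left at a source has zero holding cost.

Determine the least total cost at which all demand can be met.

One minimum-cost allocation:
  Provo to L: 45 × 4 = 180
  Fargo to K: 10 × 3 = 30
  Fargo to L: 45 × 5 = 225
  Nampa to L: 40 × 6 = 240
Total = 180 + 30 + 225 + 240 = 675.

675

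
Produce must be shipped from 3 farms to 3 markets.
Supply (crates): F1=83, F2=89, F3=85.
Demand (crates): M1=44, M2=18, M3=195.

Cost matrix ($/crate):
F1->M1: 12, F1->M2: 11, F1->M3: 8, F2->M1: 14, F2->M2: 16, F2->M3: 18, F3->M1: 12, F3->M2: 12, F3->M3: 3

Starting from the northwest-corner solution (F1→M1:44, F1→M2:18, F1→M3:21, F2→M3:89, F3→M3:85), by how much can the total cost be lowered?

442

Current plan cost = 44·12 + 18·11 + 21·8 + 89·18 + 85·3 = $2751.
Optimal plan:
  F1 to M3: 83 × $8 = $664
  F2 to M1: 44 × $14 = $616
  F2 to M2: 18 × $16 = $288
  F2 to M3: 27 × $18 = $486
  F3 to M3: 85 × $3 = $255
Optimal cost = $2309.
Saving = 2751 − 2309 = $442.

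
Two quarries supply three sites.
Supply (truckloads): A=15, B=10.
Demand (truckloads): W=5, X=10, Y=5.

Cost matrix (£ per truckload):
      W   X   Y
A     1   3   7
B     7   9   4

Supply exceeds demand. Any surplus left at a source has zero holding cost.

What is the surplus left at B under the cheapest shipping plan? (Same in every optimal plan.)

Minimum-cost shipments:
  A→W: 5 × £1 = £5
  A→X: 10 × £3 = £30
  B→Y: 5 × £4 = £20
Total cost = £55.
B ships 5 of its 10, leaving 5.

5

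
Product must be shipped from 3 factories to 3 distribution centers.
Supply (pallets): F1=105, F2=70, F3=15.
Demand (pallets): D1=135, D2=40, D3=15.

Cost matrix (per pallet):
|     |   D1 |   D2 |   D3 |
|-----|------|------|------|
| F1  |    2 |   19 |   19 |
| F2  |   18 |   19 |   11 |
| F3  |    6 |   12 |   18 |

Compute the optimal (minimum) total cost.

Optimal allocation:
  F1→D1: 105 × 2 = 210
  F2→D1: 15 × 18 = 270
  F2→D2: 40 × 19 = 760
  F2→D3: 15 × 11 = 165
  F3→D1: 15 × 6 = 90
Total = 210 + 270 + 760 + 165 + 90 = 1495.
(Supply check: F1 ships 105; F2 ships 70; F3 ships 15.)

1495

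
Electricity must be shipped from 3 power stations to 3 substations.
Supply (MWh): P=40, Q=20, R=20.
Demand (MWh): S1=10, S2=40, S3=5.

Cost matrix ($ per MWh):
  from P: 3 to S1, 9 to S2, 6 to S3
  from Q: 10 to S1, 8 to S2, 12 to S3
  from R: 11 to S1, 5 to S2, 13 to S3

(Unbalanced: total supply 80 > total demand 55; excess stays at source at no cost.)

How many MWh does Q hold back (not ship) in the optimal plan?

Minimum-cost shipments:
  P–S1: 10 × $3 = $30
  P–S3: 5 × $6 = $30
  Q–S2: 20 × $8 = $160
  R–S2: 20 × $5 = $100
Total cost = $320.
Q ships 20 of its 20, leaving 0.

0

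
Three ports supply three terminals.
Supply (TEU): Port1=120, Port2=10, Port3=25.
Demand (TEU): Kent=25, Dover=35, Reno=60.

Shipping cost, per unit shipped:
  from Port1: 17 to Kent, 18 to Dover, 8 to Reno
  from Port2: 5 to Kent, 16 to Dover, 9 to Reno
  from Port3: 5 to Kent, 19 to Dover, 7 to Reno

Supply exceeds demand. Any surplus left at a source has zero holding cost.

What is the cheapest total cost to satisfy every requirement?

A cheapest plan:
  Port1 to Dover: 25 TEU
  Port1 to Reno: 60 TEU
  Port2 to Dover: 10 TEU
  Port3 to Kent: 25 TEU
Total cost = 1215.
(Supply check: Port1 ships 85; Port2 ships 10; Port3 ships 25.)

1215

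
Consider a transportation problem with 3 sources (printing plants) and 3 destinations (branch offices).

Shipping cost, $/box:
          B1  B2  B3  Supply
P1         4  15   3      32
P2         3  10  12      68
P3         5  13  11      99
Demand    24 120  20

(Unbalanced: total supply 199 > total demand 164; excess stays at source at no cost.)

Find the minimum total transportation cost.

1524

One minimum-cost allocation:
  P1→B1: 12 × $4 = $48
  P1→B3: 20 × $3 = $60
  P2→B2: 68 × $10 = $680
  P3→B1: 12 × $5 = $60
  P3→B2: 52 × $13 = $676
Total = 48 + 60 + 680 + 60 + 676 = $1524.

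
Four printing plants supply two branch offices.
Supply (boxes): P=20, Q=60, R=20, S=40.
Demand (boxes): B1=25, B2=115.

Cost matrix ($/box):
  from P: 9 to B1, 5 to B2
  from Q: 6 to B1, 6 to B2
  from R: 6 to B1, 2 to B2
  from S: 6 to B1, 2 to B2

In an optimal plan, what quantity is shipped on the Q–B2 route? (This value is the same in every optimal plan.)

Solving gives:
  P to B2: 20 × $5 = $100
  Q to B1: 25 × $6 = $150
  Q to B2: 35 × $6 = $210
  R to B2: 20 × $2 = $40
  S to B2: 40 × $2 = $80
Total cost = $580.
So Q→B2 carries 35 boxes.

35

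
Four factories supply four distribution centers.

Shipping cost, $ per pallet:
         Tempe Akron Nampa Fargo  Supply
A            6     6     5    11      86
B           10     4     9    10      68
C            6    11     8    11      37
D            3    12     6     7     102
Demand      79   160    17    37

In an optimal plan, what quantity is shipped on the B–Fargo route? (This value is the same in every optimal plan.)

The minimum-cost plan:
  A to Akron: 86 × $6 = $516
  B to Akron: 68 × $4 = $272
  C to Tempe: 14 × $6 = $84
  C to Akron: 6 × $11 = $66
  C to Nampa: 17 × $8 = $136
  D to Tempe: 65 × $3 = $195
  D to Fargo: 37 × $7 = $259
Total cost = $1528.
The route B→Fargo is not used.

0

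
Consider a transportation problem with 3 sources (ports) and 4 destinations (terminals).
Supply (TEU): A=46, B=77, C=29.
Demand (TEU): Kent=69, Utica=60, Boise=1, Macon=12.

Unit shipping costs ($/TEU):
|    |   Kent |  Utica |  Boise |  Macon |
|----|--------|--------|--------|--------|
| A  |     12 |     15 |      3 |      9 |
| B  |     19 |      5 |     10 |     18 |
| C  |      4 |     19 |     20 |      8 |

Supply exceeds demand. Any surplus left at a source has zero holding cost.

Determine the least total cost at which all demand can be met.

1056

Optimal allocation:
  A–Kent: 33 × $12 = $396
  A–Boise: 1 × $3 = $3
  A–Macon: 12 × $9 = $108
  B–Kent: 7 × $19 = $133
  B–Utica: 60 × $5 = $300
  C–Kent: 29 × $4 = $116
Total = 396 + 3 + 108 + 133 + 300 + 116 = $1056.
(Supply check: A ships 46; B ships 67; C ships 29.)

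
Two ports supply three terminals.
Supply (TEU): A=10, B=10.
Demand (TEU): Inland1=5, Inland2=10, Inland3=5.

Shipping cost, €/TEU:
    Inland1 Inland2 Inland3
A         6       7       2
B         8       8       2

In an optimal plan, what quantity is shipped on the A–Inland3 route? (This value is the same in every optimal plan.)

0

Solving gives:
  A→Inland1: 5 × €6 = €30
  A→Inland2: 5 × €7 = €35
  B→Inland2: 5 × €8 = €40
  B→Inland3: 5 × €2 = €10
Total cost = €115.
The route A→Inland3 is not used.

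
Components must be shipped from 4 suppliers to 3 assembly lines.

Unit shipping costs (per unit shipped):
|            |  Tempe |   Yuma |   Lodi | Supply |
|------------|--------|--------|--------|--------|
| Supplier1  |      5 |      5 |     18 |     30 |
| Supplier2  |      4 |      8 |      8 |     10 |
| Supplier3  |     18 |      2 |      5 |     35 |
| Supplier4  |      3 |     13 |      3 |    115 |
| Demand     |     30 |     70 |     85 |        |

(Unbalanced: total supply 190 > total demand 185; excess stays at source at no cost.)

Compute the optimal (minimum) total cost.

605

A cheapest plan:
  Supplier1→Yuma: 30 × 5 = 150
  Supplier2→Yuma: 5 × 8 = 40
  Supplier3→Yuma: 35 × 2 = 70
  Supplier4→Tempe: 30 × 3 = 90
  Supplier4→Lodi: 85 × 3 = 255
Total = 150 + 40 + 70 + 90 + 255 = 605.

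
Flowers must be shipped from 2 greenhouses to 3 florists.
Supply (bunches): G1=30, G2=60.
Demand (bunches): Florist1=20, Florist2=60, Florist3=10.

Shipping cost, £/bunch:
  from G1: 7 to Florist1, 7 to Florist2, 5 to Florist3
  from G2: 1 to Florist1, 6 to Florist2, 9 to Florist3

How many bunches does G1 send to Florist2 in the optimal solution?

20

Optimal shipments:
  G1–Florist2: 20 × £7 = £140
  G1–Florist3: 10 × £5 = £50
  G2–Florist1: 20 × £1 = £20
  G2–Florist2: 40 × £6 = £240
Total cost = £450.
So G1→Florist2 carries 20 bunches.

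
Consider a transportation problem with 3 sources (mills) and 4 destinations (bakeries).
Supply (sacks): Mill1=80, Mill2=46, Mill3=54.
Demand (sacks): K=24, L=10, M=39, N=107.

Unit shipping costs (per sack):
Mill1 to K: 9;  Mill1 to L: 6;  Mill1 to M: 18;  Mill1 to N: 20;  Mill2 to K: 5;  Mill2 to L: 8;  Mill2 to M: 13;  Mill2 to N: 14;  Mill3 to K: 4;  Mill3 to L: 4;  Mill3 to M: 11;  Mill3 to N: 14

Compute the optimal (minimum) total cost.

A cheapest plan:
  Mill1 to K: 24 × 9 = 216
  Mill1 to L: 10 × 6 = 60
  Mill1 to N: 46 × 20 = 920
  Mill2 to N: 46 × 14 = 644
  Mill3 to M: 39 × 11 = 429
  Mill3 to N: 15 × 14 = 210
Total = 216 + 60 + 920 + 644 + 429 + 210 = 2479.
(Supply check: Mill1 ships 80; Mill2 ships 46; Mill3 ships 54.)

2479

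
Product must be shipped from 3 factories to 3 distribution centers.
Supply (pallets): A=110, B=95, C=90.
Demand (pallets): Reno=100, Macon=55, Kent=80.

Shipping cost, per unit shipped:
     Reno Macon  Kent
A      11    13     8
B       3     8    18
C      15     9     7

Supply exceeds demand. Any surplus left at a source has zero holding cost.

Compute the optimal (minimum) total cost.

1440

One minimum-cost allocation:
  A–Reno: 5 × 11 = 55
  A–Kent: 45 × 8 = 360
  B–Reno: 95 × 3 = 285
  C–Macon: 55 × 9 = 495
  C–Kent: 35 × 7 = 245
Total = 55 + 360 + 285 + 495 + 245 = 1440.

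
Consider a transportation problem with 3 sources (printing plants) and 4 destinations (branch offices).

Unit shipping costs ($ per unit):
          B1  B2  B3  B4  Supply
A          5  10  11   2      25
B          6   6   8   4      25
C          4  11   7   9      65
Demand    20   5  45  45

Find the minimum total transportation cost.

Optimal allocation:
  A–B4: 25 boxes
  B–B2: 5 boxes
  B–B4: 20 boxes
  C–B1: 20 boxes
  C–B3: 45 boxes
Total cost = $555.

555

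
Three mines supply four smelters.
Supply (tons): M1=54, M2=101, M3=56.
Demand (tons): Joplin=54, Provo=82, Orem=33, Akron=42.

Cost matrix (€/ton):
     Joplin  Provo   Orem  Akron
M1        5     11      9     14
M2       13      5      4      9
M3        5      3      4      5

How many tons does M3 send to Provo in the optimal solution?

Solving gives:
  M1->Joplin: 54 × €5 = €270
  M2->Provo: 68 × €5 = €340
  M2->Orem: 33 × €4 = €132
  M3->Provo: 14 × €3 = €42
  M3->Akron: 42 × €5 = €210
Total cost = €994.
So M3→Provo carries 14 tons.

14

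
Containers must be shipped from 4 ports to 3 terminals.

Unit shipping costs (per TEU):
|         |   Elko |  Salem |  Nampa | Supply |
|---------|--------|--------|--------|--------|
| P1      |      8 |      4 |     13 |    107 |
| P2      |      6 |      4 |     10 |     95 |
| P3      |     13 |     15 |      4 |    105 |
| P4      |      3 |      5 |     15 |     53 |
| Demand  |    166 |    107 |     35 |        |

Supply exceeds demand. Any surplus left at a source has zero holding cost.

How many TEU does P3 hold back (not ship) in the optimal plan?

An optimal plan:
  P1–Salem: 107 × 4 = 428
  P2–Elko: 95 × 6 = 570
  P3–Elko: 18 × 13 = 234
  P3–Nampa: 35 × 4 = 140
  P4–Elko: 53 × 3 = 159
Total cost = 1531.
P3 ships 53 of its 105, leaving 52.

52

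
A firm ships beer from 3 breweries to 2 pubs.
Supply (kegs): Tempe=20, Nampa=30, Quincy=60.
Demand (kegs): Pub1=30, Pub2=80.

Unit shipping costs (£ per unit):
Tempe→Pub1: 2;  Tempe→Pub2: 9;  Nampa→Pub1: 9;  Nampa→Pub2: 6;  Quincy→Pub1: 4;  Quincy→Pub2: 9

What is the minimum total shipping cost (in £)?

710

An optimal shipping plan:
  Tempe to Pub1: 20 × £2 = £40
  Nampa to Pub2: 30 × £6 = £180
  Quincy to Pub1: 10 × £4 = £40
  Quincy to Pub2: 50 × £9 = £450
Total = 40 + 180 + 40 + 450 = £710.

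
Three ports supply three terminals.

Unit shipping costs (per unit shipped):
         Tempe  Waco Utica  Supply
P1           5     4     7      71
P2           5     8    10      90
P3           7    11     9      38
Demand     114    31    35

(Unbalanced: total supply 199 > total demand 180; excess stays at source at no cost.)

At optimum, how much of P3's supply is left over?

19

An optimal plan:
  P1->Tempe: 5 TEU
  P1->Waco: 31 TEU
  P1->Utica: 35 TEU
  P2->Tempe: 90 TEU
  P3->Tempe: 19 TEU
Total cost = 977.
P3 ships 19 of its 38, leaving 19.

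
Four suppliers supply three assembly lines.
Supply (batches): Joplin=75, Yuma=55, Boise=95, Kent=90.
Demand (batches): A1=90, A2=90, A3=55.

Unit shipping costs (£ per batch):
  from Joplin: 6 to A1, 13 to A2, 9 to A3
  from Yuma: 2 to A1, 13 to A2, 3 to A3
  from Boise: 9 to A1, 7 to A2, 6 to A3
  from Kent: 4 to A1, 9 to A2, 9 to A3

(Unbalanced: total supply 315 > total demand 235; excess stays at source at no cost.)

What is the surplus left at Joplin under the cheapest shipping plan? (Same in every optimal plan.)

75

Minimum-cost shipments:
  Yuma to A3: 55 × £3 = £165
  Boise to A2: 90 × £7 = £630
  Kent to A1: 90 × £4 = £360
Total cost = £1155.
Joplin ships 0 of its 75, leaving 75.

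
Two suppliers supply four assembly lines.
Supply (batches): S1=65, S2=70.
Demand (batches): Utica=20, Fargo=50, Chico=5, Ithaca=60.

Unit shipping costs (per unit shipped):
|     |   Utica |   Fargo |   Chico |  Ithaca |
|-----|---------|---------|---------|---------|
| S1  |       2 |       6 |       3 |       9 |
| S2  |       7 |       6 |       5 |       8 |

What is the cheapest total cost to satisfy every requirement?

835

One minimum-cost allocation:
  S1 to Utica: 20 × 2 = 40
  S1 to Fargo: 40 × 6 = 240
  S1 to Chico: 5 × 3 = 15
  S2 to Fargo: 10 × 6 = 60
  S2 to Ithaca: 60 × 8 = 480
Total = 40 + 240 + 15 + 60 + 480 = 835.
(Supply check: S1 ships 65; S2 ships 70.)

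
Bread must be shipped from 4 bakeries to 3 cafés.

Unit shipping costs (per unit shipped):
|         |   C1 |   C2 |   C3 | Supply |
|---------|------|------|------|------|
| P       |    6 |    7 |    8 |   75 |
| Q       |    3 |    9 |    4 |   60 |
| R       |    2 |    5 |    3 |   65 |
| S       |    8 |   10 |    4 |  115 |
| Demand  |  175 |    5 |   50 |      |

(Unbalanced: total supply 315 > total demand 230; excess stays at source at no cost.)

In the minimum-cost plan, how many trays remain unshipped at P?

An optimal plan:
  P→C1: 50 × 6 = 300
  P→C2: 5 × 7 = 35
  Q→C1: 60 × 3 = 180
  R→C1: 65 × 2 = 130
  S→C3: 50 × 4 = 200
Total cost = 845.
P ships 55 of its 75, leaving 20.

20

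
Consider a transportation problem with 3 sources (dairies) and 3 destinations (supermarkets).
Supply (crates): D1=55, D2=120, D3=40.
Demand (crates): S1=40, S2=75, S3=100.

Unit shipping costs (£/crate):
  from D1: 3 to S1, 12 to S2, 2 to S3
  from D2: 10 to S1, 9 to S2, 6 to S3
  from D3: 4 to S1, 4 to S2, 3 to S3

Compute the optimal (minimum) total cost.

1135

One minimum-cost allocation:
  D1 to S1: 40 × £3 = £120
  D1 to S3: 15 × £2 = £30
  D2 to S2: 35 × £9 = £315
  D2 to S3: 85 × £6 = £510
  D3 to S2: 40 × £4 = £160
Total = 120 + 30 + 315 + 510 + 160 = £1135.
(Supply check: D1 ships 55; D2 ships 120; D3 ships 40.)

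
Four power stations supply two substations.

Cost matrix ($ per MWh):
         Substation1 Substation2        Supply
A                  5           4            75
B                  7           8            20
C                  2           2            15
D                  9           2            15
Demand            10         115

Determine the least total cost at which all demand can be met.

510

One minimum-cost allocation:
  A–Substation2: 75 × $4 = $300
  B–Substation1: 10 × $7 = $70
  B–Substation2: 10 × $8 = $80
  C–Substation2: 15 × $2 = $30
  D–Substation2: 15 × $2 = $30
Total = 300 + 70 + 80 + 30 + 30 = $510.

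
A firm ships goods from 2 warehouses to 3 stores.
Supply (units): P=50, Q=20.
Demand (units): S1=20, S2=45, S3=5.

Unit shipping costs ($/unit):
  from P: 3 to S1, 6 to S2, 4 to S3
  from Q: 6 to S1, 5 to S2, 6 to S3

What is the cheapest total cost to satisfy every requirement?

330

A cheapest plan:
  P to S1: 20 × $3 = $60
  P to S2: 25 × $6 = $150
  P to S3: 5 × $4 = $20
  Q to S2: 20 × $5 = $100
Total = 60 + 150 + 20 + 100 = $330.
(Supply check: P ships 50; Q ships 20.)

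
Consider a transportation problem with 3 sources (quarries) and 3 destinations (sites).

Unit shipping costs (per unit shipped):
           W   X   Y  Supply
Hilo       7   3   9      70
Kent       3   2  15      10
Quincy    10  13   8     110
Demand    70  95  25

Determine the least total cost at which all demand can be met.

One minimum-cost allocation:
  Hilo–X: 70 × 3 = 210
  Kent–X: 10 × 2 = 20
  Quincy–W: 70 × 10 = 700
  Quincy–X: 15 × 13 = 195
  Quincy–Y: 25 × 8 = 200
Total = 210 + 20 + 700 + 195 + 200 = 1325.

1325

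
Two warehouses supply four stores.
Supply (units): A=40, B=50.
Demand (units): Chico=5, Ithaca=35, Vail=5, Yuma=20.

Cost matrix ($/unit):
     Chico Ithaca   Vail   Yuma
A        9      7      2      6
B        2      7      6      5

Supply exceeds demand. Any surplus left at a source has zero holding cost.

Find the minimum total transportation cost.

Optimal allocation:
  A→Ithaca: 35 × $7 = $245
  A→Vail: 5 × $2 = $10
  B→Chico: 5 × $2 = $10
  B→Yuma: 20 × $5 = $100
Total = 245 + 10 + 10 + 100 = $365.
(Supply check: A ships 40; B ships 25.)

365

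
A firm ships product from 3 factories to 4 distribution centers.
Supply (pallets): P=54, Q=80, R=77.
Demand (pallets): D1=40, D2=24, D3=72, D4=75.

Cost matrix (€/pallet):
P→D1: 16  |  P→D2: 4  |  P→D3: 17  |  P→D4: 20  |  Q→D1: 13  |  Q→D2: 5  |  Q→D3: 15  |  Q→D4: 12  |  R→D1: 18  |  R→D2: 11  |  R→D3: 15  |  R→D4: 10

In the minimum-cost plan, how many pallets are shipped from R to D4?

75

Solving gives:
  P->D2: 24 × €4 = €96
  P->D3: 30 × €17 = €510
  Q->D1: 40 × €13 = €520
  Q->D3: 40 × €15 = €600
  R->D3: 2 × €15 = €30
  R->D4: 75 × €10 = €750
Total cost = €2506.
So R→D4 carries 75 pallets.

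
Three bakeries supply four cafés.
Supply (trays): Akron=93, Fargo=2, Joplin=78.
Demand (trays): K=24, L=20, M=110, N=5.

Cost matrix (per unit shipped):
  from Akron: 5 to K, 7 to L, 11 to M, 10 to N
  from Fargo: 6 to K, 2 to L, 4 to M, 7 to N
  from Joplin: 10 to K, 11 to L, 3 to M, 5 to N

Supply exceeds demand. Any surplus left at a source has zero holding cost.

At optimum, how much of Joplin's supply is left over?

0

An optimal plan:
  Akron–K: 24 × 5 = 120
  Akron–L: 20 × 7 = 140
  Akron–M: 30 × 11 = 330
  Akron–N: 5 × 10 = 50
  Fargo–M: 2 × 4 = 8
  Joplin–M: 78 × 3 = 234
Total cost = 882.
Joplin ships 78 of its 78, leaving 0.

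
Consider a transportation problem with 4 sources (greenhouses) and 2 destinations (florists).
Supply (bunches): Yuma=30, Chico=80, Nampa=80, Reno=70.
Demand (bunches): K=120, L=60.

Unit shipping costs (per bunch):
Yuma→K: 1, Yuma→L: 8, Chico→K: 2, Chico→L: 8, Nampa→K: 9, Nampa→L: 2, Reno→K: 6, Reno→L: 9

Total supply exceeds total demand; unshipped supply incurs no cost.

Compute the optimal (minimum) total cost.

370

One minimum-cost allocation:
  Yuma->K: 30 × 1 = 30
  Chico->K: 80 × 2 = 160
  Nampa->L: 60 × 2 = 120
  Reno->K: 10 × 6 = 60
Total = 30 + 160 + 120 + 60 = 370.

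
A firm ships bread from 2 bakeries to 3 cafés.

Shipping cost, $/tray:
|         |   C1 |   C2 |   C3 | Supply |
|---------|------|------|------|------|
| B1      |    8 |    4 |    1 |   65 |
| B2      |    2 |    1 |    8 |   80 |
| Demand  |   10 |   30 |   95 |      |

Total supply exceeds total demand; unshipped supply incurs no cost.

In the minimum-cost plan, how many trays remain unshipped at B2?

Minimum-cost shipments:
  B1 to C3: 65 × $1 = $65
  B2 to C1: 10 × $2 = $20
  B2 to C2: 30 × $1 = $30
  B2 to C3: 30 × $8 = $240
Total cost = $355.
B2 ships 70 of its 80, leaving 10.

10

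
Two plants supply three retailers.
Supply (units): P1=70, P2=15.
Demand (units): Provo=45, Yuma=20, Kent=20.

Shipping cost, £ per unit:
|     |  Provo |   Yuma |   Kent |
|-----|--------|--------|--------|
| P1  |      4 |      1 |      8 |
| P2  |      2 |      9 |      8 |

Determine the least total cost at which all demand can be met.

An optimal shipping plan:
  P1 to Provo: 30 units
  P1 to Yuma: 20 units
  P1 to Kent: 20 units
  P2 to Provo: 15 units
Total cost = £330.

330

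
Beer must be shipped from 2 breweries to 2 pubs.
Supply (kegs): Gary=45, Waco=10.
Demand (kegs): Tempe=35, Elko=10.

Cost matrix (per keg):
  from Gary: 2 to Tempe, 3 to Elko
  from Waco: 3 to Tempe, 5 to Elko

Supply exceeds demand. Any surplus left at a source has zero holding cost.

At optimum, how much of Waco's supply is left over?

An optimal plan:
  Gary–Tempe: 35 × 2 = 70
  Gary–Elko: 10 × 3 = 30
Total cost = 100.
Waco ships 0 of its 10, leaving 10.

10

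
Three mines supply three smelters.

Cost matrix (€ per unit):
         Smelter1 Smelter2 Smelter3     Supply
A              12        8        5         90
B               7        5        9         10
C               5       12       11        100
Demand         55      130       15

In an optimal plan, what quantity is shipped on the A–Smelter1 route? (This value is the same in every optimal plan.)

0

Optimal shipments:
  A to Smelter2: 75 × €8 = €600
  A to Smelter3: 15 × €5 = €75
  B to Smelter2: 10 × €5 = €50
  C to Smelter1: 55 × €5 = €275
  C to Smelter2: 45 × €12 = €540
Total cost = €1540.
The route A→Smelter1 is not used.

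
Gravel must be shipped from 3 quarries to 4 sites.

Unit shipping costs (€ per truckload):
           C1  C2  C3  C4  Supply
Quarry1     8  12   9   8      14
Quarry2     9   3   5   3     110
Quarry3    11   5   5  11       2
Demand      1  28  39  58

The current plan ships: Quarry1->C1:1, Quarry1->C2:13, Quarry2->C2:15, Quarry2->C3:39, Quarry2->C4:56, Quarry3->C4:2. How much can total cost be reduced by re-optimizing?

81

Current plan cost = 1·8 + 13·12 + 15·3 + 39·5 + 56·3 + 2·11 = €594.
Optimal plan:
  Quarry1→C1: 1 × €8 = €8
  Quarry1→C3: 13 × €9 = €117
  Quarry2→C2: 28 × €3 = €84
  Quarry2→C3: 24 × €5 = €120
  Quarry2→C4: 58 × €3 = €174
  Quarry3→C3: 2 × €5 = €10
Optimal cost = €513.
Saving = 594 − 513 = €81.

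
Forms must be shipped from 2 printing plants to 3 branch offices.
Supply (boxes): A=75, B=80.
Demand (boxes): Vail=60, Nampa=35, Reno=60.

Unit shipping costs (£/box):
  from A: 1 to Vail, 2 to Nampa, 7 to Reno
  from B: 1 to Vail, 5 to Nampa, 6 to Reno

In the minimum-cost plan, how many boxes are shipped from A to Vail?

40

The minimum-cost plan:
  A–Vail: 40 × £1 = £40
  A–Nampa: 35 × £2 = £70
  B–Vail: 20 × £1 = £20
  B–Reno: 60 × £6 = £360
Total cost = £490.
So A→Vail carries 40 boxes.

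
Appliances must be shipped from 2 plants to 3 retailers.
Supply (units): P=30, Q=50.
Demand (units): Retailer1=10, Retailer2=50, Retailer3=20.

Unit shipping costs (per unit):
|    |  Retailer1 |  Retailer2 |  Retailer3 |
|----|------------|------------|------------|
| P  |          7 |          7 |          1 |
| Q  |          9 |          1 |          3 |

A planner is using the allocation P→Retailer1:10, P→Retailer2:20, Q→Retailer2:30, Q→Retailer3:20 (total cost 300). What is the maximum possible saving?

Current plan cost = 10·7 + 20·7 + 30·1 + 20·3 = 300.
Optimal plan:
  P–Retailer1: 10 × 7 = 70
  P–Retailer3: 20 × 1 = 20
  Q–Retailer2: 50 × 1 = 50
Optimal cost = 140.
Saving = 300 − 140 = 160.

160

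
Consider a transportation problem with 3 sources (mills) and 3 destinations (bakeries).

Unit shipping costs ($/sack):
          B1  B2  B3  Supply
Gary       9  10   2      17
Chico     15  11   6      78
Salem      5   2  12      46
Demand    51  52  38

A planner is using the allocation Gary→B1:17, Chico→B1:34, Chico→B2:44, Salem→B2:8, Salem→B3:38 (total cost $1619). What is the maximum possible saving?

604

Current plan cost = 17·9 + 34·15 + 44·11 + 8·2 + 38·12 = $1619.
Optimal plan:
  Gary→B1: 17 × $9 = $153
  Chico→B2: 40 × $11 = $440
  Chico→B3: 38 × $6 = $228
  Salem→B1: 34 × $5 = $170
  Salem→B2: 12 × $2 = $24
Optimal cost = $1015.
Saving = 1619 − 1015 = $604.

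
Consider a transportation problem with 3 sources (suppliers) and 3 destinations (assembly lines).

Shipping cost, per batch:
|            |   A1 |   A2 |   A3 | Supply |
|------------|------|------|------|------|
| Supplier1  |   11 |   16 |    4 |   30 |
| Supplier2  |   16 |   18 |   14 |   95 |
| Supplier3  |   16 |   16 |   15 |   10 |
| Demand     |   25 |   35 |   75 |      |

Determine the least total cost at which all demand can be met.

1760

Optimal allocation:
  Supplier1->A3: 30 × 4 = 120
  Supplier2->A1: 25 × 16 = 400
  Supplier2->A2: 25 × 18 = 450
  Supplier2->A3: 45 × 14 = 630
  Supplier3->A2: 10 × 16 = 160
Total = 120 + 400 + 450 + 630 + 160 = 1760.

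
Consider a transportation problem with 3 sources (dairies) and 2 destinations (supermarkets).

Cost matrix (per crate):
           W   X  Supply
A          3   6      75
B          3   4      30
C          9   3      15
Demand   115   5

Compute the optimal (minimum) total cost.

420

A cheapest plan:
  A to W: 75 × 3 = 225
  B to W: 30 × 3 = 90
  C to W: 10 × 9 = 90
  C to X: 5 × 3 = 15
Total = 225 + 90 + 90 + 15 = 420.
(Supply check: A ships 75; B ships 30; C ships 15.)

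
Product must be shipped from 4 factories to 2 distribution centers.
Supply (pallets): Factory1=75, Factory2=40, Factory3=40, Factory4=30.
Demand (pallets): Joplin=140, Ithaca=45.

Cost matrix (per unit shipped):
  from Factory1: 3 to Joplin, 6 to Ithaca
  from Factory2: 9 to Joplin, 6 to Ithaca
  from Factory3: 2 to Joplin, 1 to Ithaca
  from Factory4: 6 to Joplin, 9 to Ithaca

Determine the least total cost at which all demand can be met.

720

An optimal shipping plan:
  Factory1→Joplin: 75 pallets
  Factory2→Ithaca: 40 pallets
  Factory3→Joplin: 35 pallets
  Factory3→Ithaca: 5 pallets
  Factory4→Joplin: 30 pallets
Total cost = 720.
(Supply check: Factory1 ships 75; Factory2 ships 40; Factory3 ships 40; Factory4 ships 30.)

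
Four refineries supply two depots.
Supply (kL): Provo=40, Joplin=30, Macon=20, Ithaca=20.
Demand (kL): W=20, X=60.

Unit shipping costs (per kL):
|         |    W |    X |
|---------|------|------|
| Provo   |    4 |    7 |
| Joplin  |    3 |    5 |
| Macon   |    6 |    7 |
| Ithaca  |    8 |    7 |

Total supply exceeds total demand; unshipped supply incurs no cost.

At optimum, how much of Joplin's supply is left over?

Minimum-cost shipments:
  Provo->W: 20 kL
  Provo->X: 20 kL
  Joplin->X: 30 kL
  Macon->X: 10 kL
Total cost = 440.
Joplin ships 30 of its 30, leaving 0.

0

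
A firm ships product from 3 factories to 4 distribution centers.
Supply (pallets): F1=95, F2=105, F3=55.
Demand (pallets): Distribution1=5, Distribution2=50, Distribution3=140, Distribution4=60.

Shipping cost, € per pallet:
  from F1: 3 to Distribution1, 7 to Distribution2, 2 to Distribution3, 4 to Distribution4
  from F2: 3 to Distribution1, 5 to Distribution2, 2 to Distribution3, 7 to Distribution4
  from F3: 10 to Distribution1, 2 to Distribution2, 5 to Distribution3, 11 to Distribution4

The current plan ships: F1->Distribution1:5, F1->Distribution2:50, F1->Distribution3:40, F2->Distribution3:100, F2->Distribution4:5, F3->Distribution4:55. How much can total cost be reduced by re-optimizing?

Current plan cost = 5·3 + 50·7 + 40·2 + 100·2 + 5·7 + 55·11 = €1285.
Optimal plan:
  F1 to Distribution3: 35 × €2 = €70
  F1 to Distribution4: 60 × €4 = €240
  F2 to Distribution1: 5 × €3 = €15
  F2 to Distribution3: 100 × €2 = €200
  F3 to Distribution2: 50 × €2 = €100
  F3 to Distribution3: 5 × €5 = €25
Optimal cost = €650.
Saving = 1285 − 650 = €635.

635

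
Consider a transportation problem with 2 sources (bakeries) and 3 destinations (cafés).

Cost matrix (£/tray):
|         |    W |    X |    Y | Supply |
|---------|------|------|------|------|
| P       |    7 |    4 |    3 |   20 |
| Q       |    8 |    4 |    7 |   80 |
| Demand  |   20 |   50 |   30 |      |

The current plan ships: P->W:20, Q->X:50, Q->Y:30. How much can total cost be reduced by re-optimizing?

60

Current plan cost = 20·7 + 50·4 + 30·7 = £550.
Optimal plan:
  P to Y: 20 × £3 = £60
  Q to W: 20 × £8 = £160
  Q to X: 50 × £4 = £200
  Q to Y: 10 × £7 = £70
Optimal cost = £490.
Saving = 550 − 490 = £60.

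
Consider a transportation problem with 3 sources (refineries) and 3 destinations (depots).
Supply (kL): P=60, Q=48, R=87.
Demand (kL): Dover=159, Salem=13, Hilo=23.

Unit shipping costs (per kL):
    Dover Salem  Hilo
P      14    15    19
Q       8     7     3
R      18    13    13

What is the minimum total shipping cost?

2610

Optimal allocation:
  P→Dover: 60 × 14 = 840
  Q→Dover: 25 × 8 = 200
  Q→Hilo: 23 × 3 = 69
  R→Dover: 74 × 18 = 1332
  R→Salem: 13 × 13 = 169
Total = 840 + 200 + 69 + 1332 + 169 = 2610.
(Supply check: P ships 60; Q ships 48; R ships 87.)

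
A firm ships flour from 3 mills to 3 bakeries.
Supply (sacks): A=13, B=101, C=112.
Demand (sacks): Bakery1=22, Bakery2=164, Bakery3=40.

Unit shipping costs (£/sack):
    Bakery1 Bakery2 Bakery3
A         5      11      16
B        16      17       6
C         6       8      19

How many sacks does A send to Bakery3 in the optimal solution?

Optimal shipments:
  A→Bakery1: 13 sacks
  B→Bakery2: 61 sacks
  B→Bakery3: 40 sacks
  C→Bakery1: 9 sacks
  C→Bakery2: 103 sacks
Total cost = £2220.
The route A→Bakery3 is not used.

0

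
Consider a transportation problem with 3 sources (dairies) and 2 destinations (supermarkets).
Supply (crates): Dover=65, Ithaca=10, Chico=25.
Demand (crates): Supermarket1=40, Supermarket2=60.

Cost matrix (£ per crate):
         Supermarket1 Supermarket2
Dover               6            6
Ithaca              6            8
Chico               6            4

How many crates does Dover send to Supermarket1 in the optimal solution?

Solving gives:
  Dover to Supermarket1: 30 × £6 = £180
  Dover to Supermarket2: 35 × £6 = £210
  Ithaca to Supermarket1: 10 × £6 = £60
  Chico to Supermarket2: 25 × £4 = £100
Total cost = £550.
So Dover→Supermarket1 carries 30 crates.

30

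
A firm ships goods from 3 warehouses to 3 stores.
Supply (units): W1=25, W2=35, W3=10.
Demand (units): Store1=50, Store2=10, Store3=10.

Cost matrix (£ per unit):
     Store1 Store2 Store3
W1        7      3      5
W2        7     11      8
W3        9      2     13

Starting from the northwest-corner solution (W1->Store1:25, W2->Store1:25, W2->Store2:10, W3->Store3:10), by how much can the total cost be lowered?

Current plan cost = 25·7 + 25·7 + 10·11 + 10·13 = £590.
Optimal plan:
  W1 to Store1: 15 × £7 = £105
  W1 to Store3: 10 × £5 = £50
  W2 to Store1: 35 × £7 = £245
  W3 to Store2: 10 × £2 = £20
Optimal cost = £420.
Saving = 590 − 420 = £170.

170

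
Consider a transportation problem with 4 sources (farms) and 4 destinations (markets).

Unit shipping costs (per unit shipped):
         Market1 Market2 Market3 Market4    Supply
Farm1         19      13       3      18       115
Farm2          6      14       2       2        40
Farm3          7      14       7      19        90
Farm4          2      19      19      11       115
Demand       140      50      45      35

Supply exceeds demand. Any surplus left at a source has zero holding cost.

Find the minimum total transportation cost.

1255

An optimal shipping plan:
  Farm1–Market2: 50 × 13 = 650
  Farm1–Market3: 45 × 3 = 135
  Farm2–Market1: 5 × 6 = 30
  Farm2–Market4: 35 × 2 = 70
  Farm3–Market1: 20 × 7 = 140
  Farm4–Market1: 115 × 2 = 230
Total = 650 + 135 + 30 + 70 + 140 + 230 = 1255.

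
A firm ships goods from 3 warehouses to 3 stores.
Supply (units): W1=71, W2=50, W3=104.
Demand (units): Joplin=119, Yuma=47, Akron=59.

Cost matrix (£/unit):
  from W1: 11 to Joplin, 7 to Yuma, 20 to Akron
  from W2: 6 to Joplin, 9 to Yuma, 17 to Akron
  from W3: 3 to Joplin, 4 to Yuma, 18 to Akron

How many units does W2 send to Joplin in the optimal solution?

15

The minimum-cost plan:
  W1→Yuma: 47 × £7 = £329
  W1→Akron: 24 × £20 = £480
  W2→Joplin: 15 × £6 = £90
  W2→Akron: 35 × £17 = £595
  W3→Joplin: 104 × £3 = £312
Total cost = £1806.
So W2→Joplin carries 15 units.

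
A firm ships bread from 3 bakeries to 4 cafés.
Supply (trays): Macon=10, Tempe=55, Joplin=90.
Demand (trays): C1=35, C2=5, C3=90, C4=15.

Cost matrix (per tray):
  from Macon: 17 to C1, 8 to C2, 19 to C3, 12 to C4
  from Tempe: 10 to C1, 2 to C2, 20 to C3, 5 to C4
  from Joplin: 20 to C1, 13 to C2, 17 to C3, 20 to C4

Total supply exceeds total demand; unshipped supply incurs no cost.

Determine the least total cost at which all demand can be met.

One minimum-cost allocation:
  Tempe→C1: 35 × 10 = 350
  Tempe→C2: 5 × 2 = 10
  Tempe→C4: 15 × 5 = 75
  Joplin→C3: 90 × 17 = 1530
Total = 350 + 10 + 75 + 1530 = 1965.

1965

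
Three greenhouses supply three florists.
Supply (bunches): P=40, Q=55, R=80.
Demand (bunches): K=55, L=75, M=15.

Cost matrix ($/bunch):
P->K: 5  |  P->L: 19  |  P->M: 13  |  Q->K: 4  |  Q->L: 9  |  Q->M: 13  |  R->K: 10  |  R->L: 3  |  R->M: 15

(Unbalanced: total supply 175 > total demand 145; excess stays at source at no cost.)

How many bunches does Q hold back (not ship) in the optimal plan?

0

An optimal plan:
  P->M: 15 bunches
  Q->K: 55 bunches
  R->L: 75 bunches
Total cost = $640.
Q ships 55 of its 55, leaving 0.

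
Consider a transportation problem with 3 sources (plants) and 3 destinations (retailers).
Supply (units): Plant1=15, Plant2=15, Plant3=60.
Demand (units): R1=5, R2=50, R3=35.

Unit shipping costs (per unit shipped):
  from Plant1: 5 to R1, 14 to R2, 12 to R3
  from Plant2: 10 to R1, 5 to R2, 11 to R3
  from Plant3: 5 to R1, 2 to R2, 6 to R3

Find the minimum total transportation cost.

A cheapest plan:
  Plant1→R1: 5 units
  Plant1→R3: 10 units
  Plant2→R2: 15 units
  Plant3→R2: 35 units
  Plant3→R3: 25 units
Total cost = 440.

440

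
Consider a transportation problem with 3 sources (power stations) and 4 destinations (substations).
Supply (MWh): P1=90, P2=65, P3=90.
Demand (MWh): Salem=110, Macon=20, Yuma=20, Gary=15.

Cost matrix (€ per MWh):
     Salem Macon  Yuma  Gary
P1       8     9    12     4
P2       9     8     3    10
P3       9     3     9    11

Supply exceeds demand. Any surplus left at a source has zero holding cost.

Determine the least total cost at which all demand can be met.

1095

A cheapest plan:
  P1->Salem: 75 × €8 = €600
  P1->Gary: 15 × €4 = €60
  P2->Salem: 35 × €9 = €315
  P2->Yuma: 20 × €3 = €60
  P3->Macon: 20 × €3 = €60
Total = 600 + 60 + 315 + 60 + 60 = €1095.
(Supply check: P1 ships 90; P2 ships 55; P3 ships 20.)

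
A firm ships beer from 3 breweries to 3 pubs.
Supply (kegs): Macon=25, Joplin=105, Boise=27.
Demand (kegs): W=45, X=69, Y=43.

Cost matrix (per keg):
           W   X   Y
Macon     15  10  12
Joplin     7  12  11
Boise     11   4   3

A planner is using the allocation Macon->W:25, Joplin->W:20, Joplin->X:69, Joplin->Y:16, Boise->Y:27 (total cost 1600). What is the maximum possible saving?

Current plan cost = 25·15 + 20·7 + 69·12 + 16·11 + 27·3 = 1600.
Optimal plan:
  Macon–X: 25 × 10 = 250
  Joplin–W: 45 × 7 = 315
  Joplin–X: 44 × 12 = 528
  Joplin–Y: 16 × 11 = 176
  Boise–Y: 27 × 3 = 81
Optimal cost = 1350.
Saving = 1600 − 1350 = 250.

250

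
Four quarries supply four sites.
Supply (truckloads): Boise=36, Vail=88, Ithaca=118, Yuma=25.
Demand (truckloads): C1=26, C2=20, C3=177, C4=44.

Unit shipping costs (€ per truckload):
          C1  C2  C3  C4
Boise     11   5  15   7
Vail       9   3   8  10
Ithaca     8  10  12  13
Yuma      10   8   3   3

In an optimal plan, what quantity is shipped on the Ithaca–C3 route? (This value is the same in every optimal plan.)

Solving gives:
  Boise–C4: 36 × €7 = €252
  Vail–C2: 20 × €3 = €60
  Vail–C3: 68 × €8 = €544
  Ithaca–C1: 26 × €8 = €208
  Ithaca–C3: 92 × €12 = €1104
  Yuma–C3: 17 × €3 = €51
  Yuma–C4: 8 × €3 = €24
Total cost = €2243.
So Ithaca→C3 carries 92 truckloads.

92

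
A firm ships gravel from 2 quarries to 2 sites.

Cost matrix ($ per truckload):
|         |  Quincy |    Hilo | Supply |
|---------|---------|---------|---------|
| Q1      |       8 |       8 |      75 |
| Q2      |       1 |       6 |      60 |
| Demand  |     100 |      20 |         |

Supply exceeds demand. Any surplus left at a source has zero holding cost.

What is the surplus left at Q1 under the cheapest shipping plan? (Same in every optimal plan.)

15

An optimal plan:
  Q1->Quincy: 40 × $8 = $320
  Q1->Hilo: 20 × $8 = $160
  Q2->Quincy: 60 × $1 = $60
Total cost = $540.
Q1 ships 60 of its 75, leaving 15.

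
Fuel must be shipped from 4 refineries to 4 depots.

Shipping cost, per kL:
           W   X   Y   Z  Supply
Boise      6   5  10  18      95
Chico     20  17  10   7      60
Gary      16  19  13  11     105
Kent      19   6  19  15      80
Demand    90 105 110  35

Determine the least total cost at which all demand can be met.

Optimal allocation:
  Boise–W: 70 × 6 = 420
  Boise–X: 25 × 5 = 125
  Chico–Y: 25 × 10 = 250
  Chico–Z: 35 × 7 = 245
  Gary–W: 20 × 16 = 320
  Gary–Y: 85 × 13 = 1105
  Kent–X: 80 × 6 = 480
Total = 420 + 125 + 250 + 245 + 320 + 1105 + 480 = 2945.

2945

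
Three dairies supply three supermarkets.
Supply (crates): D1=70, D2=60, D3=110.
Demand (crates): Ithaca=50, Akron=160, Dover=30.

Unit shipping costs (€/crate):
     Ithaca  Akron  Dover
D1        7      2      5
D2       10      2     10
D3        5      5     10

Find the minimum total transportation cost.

900

An optimal shipping plan:
  D1→Akron: 40 × €2 = €80
  D1→Dover: 30 × €5 = €150
  D2→Akron: 60 × €2 = €120
  D3→Ithaca: 50 × €5 = €250
  D3→Akron: 60 × €5 = €300
Total = 80 + 150 + 120 + 250 + 300 = €900.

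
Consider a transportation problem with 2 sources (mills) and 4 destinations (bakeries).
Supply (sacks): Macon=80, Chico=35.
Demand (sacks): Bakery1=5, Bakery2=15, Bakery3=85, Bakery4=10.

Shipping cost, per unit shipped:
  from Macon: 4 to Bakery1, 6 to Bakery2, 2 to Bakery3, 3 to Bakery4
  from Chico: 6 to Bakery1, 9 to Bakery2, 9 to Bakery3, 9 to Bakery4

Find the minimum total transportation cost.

One minimum-cost allocation:
  Macon->Bakery3: 80 × 2 = 160
  Chico->Bakery1: 5 × 6 = 30
  Chico->Bakery2: 15 × 9 = 135
  Chico->Bakery3: 5 × 9 = 45
  Chico->Bakery4: 10 × 9 = 90
Total = 160 + 30 + 135 + 45 + 90 = 460.
(Supply check: Macon ships 80; Chico ships 35.)

460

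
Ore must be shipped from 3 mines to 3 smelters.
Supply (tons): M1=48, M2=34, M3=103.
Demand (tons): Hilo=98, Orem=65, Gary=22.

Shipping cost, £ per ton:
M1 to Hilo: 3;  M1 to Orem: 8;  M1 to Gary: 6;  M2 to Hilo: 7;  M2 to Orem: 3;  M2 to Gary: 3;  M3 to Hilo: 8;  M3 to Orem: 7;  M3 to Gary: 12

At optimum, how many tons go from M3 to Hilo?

Optimal shipments:
  M1->Hilo: 48 × £3 = £144
  M2->Orem: 12 × £3 = £36
  M2->Gary: 22 × £3 = £66
  M3->Hilo: 50 × £8 = £400
  M3->Orem: 53 × £7 = £371
Total cost = £1017.
So M3→Hilo carries 50 tons.

50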